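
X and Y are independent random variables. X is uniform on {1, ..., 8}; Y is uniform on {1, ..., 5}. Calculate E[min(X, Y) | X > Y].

P(X > Y) = 5/8.
Summing min(X,Y)·P(x,y) over outcomes with X > Y gives 13/8.
E[min(X, Y) | X > Y] = (13/8) / (5/8) = 13/5.

13/5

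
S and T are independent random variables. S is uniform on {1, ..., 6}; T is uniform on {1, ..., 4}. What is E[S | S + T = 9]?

11/2

Outcomes with S + T = 9: (5,4), (6,3), each with probability 1/24.
E[S | S + T = 9] = (5 + 6) / 2 = 11/2.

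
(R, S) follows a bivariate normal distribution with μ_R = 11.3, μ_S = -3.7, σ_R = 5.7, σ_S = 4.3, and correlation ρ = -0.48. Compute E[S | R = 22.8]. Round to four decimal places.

E[S | R=x] = μ_S + ρ(σ_S/σ_R)(x − μ_R) for jointly normal variables.
E[S | R=22.8] = -3.7 + (-0.48)·(4.3/5.7)·(22.8 − (11.3)) = -3.7 + (-0.362105)·(11.5) = -7.8642.

-7.8642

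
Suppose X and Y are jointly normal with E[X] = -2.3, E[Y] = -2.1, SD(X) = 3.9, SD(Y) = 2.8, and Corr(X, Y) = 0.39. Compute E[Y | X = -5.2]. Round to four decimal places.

For a bivariate normal, E[Y | X=x] = μ_Y + ρ·(σ_Y/σ_X)·(x − μ_X).
E[Y | X=-5.2] = -2.1 + (0.39)·(2.8/3.9)·(-5.2 − (-2.3)) = -2.1 + (0.28)·(-2.9) = -2.9120.

-2.9120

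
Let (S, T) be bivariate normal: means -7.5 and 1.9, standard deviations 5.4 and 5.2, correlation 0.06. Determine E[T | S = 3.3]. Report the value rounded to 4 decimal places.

2.5240

The regression of T on S has slope ρ·σ_T/σ_S and passes through (μ_S, μ_T).
E[T | S=3.3] = 1.9 + (0.06)·(5.2/5.4)·(3.3 − (-7.5)) = 1.9 + (0.057778)·(10.8) = 2.5240.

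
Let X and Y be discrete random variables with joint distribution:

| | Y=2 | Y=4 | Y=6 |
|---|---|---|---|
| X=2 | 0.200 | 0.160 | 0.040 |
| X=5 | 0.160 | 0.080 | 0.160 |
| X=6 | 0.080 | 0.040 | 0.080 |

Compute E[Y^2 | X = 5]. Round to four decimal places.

P(X = 5) = 0.400.
Σ Y^2·P over the event = 4·(0.160) + 16·(0.080) + 36·(0.160) = 7.680.
E[Y^2 | X = 5] = (7.680) / (0.400) = 19.2000.

19.2000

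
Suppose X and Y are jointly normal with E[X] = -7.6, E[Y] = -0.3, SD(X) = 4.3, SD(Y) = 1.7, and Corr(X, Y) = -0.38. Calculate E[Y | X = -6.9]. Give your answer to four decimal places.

For a bivariate normal, E[Y | X=x] = μ_Y + ρ·(σ_Y/σ_X)·(x − μ_X).
E[Y | X=-6.9] = -0.3 + (-0.38)·(1.7/4.3)·(-6.9 − (-7.6)) = -0.3 + (-0.15023)·(0.7) = -0.4052.

-0.4052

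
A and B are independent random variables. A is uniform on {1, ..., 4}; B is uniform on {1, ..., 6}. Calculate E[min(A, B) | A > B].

5/3

P(A > B) = 1/4.
Summing min(A,B)·P(x,y) over outcomes with A > B gives 5/12.
E[min(A, B) | A > B] = (5/12) / (1/4) = 5/3.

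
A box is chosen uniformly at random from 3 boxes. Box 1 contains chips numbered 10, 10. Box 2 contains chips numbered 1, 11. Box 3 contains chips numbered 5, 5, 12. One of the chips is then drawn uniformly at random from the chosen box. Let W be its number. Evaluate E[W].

70/9

E[W | box 1] = (10+10)/2 = 10.
E[W | box 2] = (1+11)/2 = 6.
E[W | box 3] = (5+5+12)/3 = 22/3.
By the law of total expectation,
E[W] = (1/3)·(10) + (1/3)·(6) + (1/3)·(22/3) = 70/9.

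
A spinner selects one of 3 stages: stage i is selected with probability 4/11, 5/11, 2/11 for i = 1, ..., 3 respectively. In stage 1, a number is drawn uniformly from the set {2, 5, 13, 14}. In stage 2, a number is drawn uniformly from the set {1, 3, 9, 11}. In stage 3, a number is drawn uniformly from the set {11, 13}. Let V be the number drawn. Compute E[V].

8

E[V | stage 1] = (2+5+13+14)/4 = 17/2.
E[V | stage 2] = (1+3+9+11)/4 = 6.
E[V | stage 3] = (11+13)/2 = 12.
E[V] = (4/11)·(17/2) + (5/11)·(6) + (2/11)·(12) = 8.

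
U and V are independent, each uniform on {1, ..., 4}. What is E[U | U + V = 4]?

Outcomes with U + V = 4: (1,3), (2,2), (3,1), each with probability 1/16.
E[U | U + V = 4] = (1 + 2 + 3) / 3 = 2.

2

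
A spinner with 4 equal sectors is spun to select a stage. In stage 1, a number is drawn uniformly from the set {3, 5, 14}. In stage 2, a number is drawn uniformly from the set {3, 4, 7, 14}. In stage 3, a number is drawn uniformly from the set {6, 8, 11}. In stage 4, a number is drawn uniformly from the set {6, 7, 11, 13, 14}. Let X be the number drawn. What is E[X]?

493/60

E[X | stage 1] = (3+5+14)/3 = 22/3.
E[X | stage 2] = (3+4+7+14)/4 = 7.
E[X | stage 3] = (6+8+11)/3 = 25/3.
E[X | stage 4] = (6+7+11+13+14)/5 = 51/5.
E[X] = (1/4)·(22/3) + (1/4)·(7) + (1/4)·(25/3) + (1/4)·(51/5) = 493/60.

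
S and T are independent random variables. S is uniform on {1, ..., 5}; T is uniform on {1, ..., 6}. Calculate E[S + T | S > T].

P(S > T) = 1/3.
Summing (S+T)·P(x,y) over outcomes with S > T gives 2.
E[S + T | S > T] = (2) / (1/3) = 6.

6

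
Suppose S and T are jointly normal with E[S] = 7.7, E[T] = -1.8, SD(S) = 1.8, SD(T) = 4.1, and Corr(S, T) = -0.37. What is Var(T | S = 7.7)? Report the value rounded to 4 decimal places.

14.5087

For a bivariate normal, Var(T | S=x) = σ_T²(1 − ρ²).
Var(T | S=7.7) = (4.1)²·(1 − (-0.37)²) = 16.81·0.8631 = 14.5087.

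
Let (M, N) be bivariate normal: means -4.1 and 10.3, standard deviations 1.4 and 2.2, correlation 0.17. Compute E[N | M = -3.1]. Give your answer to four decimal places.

10.5671

E[N | M=x] = μ_N + ρ(σ_N/σ_M)(x − μ_M) for jointly normal variables.
E[N | M=-3.1] = 10.3 + (0.17)·(2.2/1.4)·(-3.1 − (-4.1)) = 10.3 + (0.26714)·(1) = 10.5671.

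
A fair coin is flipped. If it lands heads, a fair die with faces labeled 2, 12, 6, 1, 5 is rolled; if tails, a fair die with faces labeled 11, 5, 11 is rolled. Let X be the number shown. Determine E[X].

71/10

E[X | heads] = (2+12+6+1+5)/5 = 26/5.
E[X | tails] = (11+5+11)/3 = 9.
By the law of total expectation,
E[X] = (1/2)·(26/5) + (1/2)·(9) = 71/10.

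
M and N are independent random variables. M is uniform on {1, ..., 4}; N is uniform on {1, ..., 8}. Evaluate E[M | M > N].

10/3

Outcomes with M > N: (2,1), (3,1), (3,2), (4,1), (4,2), (4,3), each with probability 1/32.
E[M | M > N] = (2 + 3 + 3 + 4 + 4 + 4) / 6 = 10/3.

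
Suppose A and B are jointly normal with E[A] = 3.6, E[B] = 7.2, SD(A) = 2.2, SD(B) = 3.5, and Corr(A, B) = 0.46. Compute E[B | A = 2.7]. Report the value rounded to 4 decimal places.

6.5414

The regression of B on A has slope ρ·σ_B/σ_A and passes through (μ_A, μ_B).
E[B | A=2.7] = 7.2 + (0.46)·(3.5/2.2)·(2.7 − (3.6)) = 7.2 + (0.73182)·(-0.9) = 6.5414.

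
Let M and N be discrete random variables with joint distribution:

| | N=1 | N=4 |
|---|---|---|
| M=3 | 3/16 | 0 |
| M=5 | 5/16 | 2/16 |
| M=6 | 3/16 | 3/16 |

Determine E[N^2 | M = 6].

P(M = 6) = 3/8.
Σ N^2·P over the event = 1·(3/16) + 16·(3/16) = 51/16.
E[N^2 | M = 6] = (51/16) / (3/8) = 17/2.

17/2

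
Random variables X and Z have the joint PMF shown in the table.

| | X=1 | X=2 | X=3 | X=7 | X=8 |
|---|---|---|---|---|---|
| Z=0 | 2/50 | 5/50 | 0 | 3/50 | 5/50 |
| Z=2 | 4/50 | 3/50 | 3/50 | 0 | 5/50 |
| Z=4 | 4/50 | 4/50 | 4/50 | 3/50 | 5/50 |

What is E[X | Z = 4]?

17/4

P(Z = 4) = 2/5.
Σ X·P over the event = 1·(4/50) + 2·(4/50) + 3·(4/50) + 7·(3/50) + 8·(5/50) = 17/10.
E[X | Z = 4] = (17/10) / (2/5) = 17/4.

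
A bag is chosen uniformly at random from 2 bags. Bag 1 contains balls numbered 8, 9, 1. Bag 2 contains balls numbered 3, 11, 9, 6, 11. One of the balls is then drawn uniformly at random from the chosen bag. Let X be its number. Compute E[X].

7

E[X | bag 1] = (8+9+1)/3 = 6.
E[X | bag 2] = (3+11+9+6+11)/5 = 8.
By the law of total expectation,
E[X] = (1/2)·(6) + (1/2)·(8) = 7.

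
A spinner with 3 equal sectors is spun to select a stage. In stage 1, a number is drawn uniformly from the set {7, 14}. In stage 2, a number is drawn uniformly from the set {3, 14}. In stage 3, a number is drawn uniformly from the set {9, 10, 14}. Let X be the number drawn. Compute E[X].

E[X | stage 1] = (7+14)/2 = 21/2.
E[X | stage 2] = (3+14)/2 = 17/2.
E[X | stage 3] = (9+10+14)/3 = 11.
By the law of total expectation,
E[X] = (1/3)·(21/2) + (1/3)·(17/2) + (1/3)·(11) = 10.

10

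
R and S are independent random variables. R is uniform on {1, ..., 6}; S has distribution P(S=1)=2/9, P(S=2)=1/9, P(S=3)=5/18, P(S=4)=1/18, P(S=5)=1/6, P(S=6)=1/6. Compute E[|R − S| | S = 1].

P(S = 1) = 2/9.
Summing |R−S|·P(x,y) over outcomes with S = 1 gives 5/9.
E[|R − S| | S = 1] = (5/9) / (2/9) = 5/2.

5/2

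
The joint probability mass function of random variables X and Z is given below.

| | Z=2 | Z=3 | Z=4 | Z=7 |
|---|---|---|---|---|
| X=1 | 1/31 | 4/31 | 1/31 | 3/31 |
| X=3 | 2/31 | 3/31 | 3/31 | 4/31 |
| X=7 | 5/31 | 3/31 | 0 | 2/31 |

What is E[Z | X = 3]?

P(X = 3) = 12/31.
Σ Z·P over the event = 2·(2/31) + 3·(3/31) + 4·(3/31) + 7·(4/31) = 53/31.
E[Z | X = 3] = (53/31) / (12/31) = 53/12.

53/12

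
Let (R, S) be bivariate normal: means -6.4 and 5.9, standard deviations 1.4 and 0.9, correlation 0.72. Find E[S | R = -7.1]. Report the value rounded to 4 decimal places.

The regression of S on R has slope ρ·σ_S/σ_R and passes through (μ_R, μ_S).
E[S | R=-7.1] = 5.9 + (0.72)·(0.9/1.4)·(-7.1 − (-6.4)) = 5.9 + (0.46286)·(-0.7) = 5.5760.

5.5760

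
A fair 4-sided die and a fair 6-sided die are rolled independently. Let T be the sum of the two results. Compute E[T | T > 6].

P(T > 6) = 5/12.
Σ over the event: 7·1/6 + 8·1/8 + 9·1/12 + 10·1/24 = 10/3.
E[T | T > 6] = (10/3) / (5/12) = 8.

8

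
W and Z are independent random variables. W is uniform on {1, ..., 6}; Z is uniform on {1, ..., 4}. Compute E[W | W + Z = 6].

Outcomes with W + Z = 6: (2,4), (3,3), (4,2), (5,1), each with probability 1/24.
E[W | W + Z = 6] = (2 + 3 + 4 + 5) / 4 = 7/2.

7/2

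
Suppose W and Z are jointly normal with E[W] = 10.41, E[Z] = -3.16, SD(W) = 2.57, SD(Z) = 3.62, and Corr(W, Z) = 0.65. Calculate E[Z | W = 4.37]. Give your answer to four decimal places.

The regression of Z on W has slope ρ·σ_Z/σ_W and passes through (μ_W, μ_Z).
E[Z | W=4.37] = -3.16 + (0.65)·(3.62/2.57)·(4.37 − (10.41)) = -3.16 + (0.91556)·(-6.04) = -8.6900.

-8.6900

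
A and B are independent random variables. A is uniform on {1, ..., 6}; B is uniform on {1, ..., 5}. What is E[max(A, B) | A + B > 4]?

P(A + B > 4) = 4/5.
Summing max(A,B)·P(x,y) over outcomes with A + B > 4 gives 56/15.
E[max(A, B) | A + B > 4] = (56/15) / (4/5) = 14/3.

14/3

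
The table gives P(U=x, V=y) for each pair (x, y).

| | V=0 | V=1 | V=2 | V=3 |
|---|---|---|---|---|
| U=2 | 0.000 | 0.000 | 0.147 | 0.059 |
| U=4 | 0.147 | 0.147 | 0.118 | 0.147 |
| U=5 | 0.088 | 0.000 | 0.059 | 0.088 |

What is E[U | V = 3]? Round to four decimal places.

3.8980

P(V = 3) = 0.294.
Σ U·P over the event = 2·(0.059) + 4·(0.147) + 5·(0.088) = 1.146.
E[U | V = 3] = (1.146) / (0.294) = 3.8980.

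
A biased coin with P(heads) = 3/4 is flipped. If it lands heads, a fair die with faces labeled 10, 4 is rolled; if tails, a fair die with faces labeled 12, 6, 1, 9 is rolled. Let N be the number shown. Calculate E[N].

7

E[N | heads] = (10+4)/2 = 7.
E[N | tails] = (12+6+1+9)/4 = 7.
E[N] = (3/4)·(7) + (1/4)·(7) = 7.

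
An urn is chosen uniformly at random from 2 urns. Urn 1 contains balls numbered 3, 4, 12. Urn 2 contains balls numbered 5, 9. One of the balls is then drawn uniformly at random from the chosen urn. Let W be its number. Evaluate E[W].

20/3

E[W | urn 1] = (3+4+12)/3 = 19/3.
E[W | urn 2] = (5+9)/2 = 7.
By the law of total expectation,
E[W] = (1/2)·(19/3) + (1/2)·(7) = 20/3.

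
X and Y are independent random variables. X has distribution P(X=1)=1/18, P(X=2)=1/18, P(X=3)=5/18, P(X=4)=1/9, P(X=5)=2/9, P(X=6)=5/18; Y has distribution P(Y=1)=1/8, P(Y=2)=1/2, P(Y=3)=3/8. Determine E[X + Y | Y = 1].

47/9

P(Y = 1) = 1/8.
Summing (X+Y)·P(x,y) over outcomes with Y = 1 gives 47/72.
E[X + Y | Y = 1] = (47/72) / (1/8) = 47/9.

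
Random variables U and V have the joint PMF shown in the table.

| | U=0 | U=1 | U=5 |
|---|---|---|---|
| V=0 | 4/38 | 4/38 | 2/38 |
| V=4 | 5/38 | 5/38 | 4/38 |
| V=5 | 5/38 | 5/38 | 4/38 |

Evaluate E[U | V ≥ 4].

P(V ≥ 4) = 14/19.
Σ U·P over the event = 0·(5/38) + 0·(5/38) + 1·(5/38) + 1·(5/38) + 5·(4/38) + 5·(4/38) = 25/19.
E[U | V ≥ 4] = (25/19) / (14/19) = 25/14.

25/14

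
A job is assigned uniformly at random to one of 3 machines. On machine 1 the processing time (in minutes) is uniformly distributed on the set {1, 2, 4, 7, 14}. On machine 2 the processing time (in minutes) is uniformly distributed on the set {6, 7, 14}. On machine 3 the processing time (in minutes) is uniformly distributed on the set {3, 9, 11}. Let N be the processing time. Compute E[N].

E[N | machine 1] = (1+2+4+7+14)/5 = 28/5.
E[N | machine 2] = (6+7+14)/3 = 9.
E[N | machine 3] = (3+9+11)/3 = 23/3.
By the law of total expectation,
E[N] = (1/3)·(28/5) + (1/3)·(9) + (1/3)·(23/3) = 334/45.

334/45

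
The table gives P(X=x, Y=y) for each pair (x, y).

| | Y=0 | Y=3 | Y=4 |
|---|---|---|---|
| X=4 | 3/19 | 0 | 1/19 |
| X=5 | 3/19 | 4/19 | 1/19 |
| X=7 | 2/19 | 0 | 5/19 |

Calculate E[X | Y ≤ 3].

61/12

P(Y ≤ 3) = 12/19.
Summing X·P(X=x,Y=y) over the conditioning event gives 61/19.
E[X | Y ≤ 3] = (61/19) / (12/19) = 61/12.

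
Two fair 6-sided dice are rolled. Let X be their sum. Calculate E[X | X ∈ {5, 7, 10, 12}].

P(X ∈ {5, 7, 10, 12}) = 7/18.
Σ over the event: 5·1/9 + 7·1/6 + 10·1/12 + 12·1/36 = 26/9.
E[X | X ∈ {5, 7, 10, 12}] = (26/9) / (7/18) = 52/7.

52/7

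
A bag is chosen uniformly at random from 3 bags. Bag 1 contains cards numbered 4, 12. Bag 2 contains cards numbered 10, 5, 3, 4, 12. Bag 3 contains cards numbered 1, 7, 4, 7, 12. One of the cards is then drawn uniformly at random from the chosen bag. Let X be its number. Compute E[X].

E[X | bag 1] = (4+12)/2 = 8.
E[X | bag 2] = (10+5+3+4+12)/5 = 34/5.
E[X | bag 3] = (1+7+4+7+12)/5 = 31/5.
E[X] = (1/3)·(8) + (1/3)·(34/5) + (1/3)·(31/5) = 7.

7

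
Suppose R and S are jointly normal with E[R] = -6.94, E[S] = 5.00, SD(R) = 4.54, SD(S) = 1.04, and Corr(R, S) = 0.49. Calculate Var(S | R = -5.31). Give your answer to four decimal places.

The conditional variance in a bivariate normal is σ_S²(1 − ρ²), independent of x.
Var(S | R=-5.31) = (1.04)²·(1 − (0.49)²) = 1.0816·0.7599 = 0.8219.

0.8219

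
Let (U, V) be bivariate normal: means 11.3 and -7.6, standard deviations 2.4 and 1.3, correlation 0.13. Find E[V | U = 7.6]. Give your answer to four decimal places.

-7.8605

For a bivariate normal, E[V | U=x] = μ_V + ρ·(σ_V/σ_U)·(x − μ_U).
E[V | U=7.6] = -7.6 + (0.13)·(1.3/2.4)·(7.6 − (11.3)) = -7.6 + (0.070417)·(-3.7) = -7.8605.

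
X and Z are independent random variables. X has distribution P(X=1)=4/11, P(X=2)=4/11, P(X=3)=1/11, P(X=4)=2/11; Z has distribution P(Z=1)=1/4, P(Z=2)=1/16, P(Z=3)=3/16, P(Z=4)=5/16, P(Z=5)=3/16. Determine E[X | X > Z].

P(X > Z) = 37/176.
Summing X·P(x,y) over outcomes with X > Z gives 111/176.
E[X | X > Z] = (111/176) / (37/176) = 3.

3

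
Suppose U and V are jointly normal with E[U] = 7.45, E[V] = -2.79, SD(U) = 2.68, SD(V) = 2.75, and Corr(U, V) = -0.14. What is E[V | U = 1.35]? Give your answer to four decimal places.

-1.9137

For a bivariate normal, E[V | U=x] = μ_V + ρ·(σ_V/σ_U)·(x − μ_U).
E[V | U=1.35] = -2.79 + (-0.14)·(2.75/2.68)·(1.35 − (7.45)) = -2.79 + (-0.14366)·(-6.1) = -1.9137.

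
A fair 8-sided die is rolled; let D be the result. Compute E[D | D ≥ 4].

6

Given D ≥ 4, D is equally likely to be any of {4, 5, 6, 7, 8}.
E[D | D ≥ 4] = (4 + 5 + 6 + 7 + 8) / 5 = 6.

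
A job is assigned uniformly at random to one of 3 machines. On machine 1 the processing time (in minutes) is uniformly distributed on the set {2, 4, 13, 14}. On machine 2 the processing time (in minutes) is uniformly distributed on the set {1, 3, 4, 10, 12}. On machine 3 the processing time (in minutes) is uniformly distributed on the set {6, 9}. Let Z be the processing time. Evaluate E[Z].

29/4

E[Z | machine 1] = (2+4+13+14)/4 = 33/4.
E[Z | machine 2] = (1+3+4+10+12)/5 = 6.
E[Z | machine 3] = (6+9)/2 = 15/2.
E[Z] = (1/3)·(33/4) + (1/3)·(6) + (1/3)·(15/2) = 29/4.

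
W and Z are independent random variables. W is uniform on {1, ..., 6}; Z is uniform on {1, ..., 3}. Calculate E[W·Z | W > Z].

101/12

P(W > Z) = 2/3.
Summing WZ·P(x,y) over outcomes with W > Z gives 101/18.
E[W·Z | W > Z] = (101/18) / (2/3) = 101/12.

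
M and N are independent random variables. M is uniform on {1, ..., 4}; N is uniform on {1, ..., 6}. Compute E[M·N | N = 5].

P(N = 5) = 1/6.
Summing MN·P(x,y) over outcomes with N = 5 gives 25/12.
E[M·N | N = 5] = (25/12) / (1/6) = 25/2.

25/2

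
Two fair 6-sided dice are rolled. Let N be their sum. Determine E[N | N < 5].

10/3

P(N < 5) = 1/6.
Σ over the event: 2·1/36 + 3·1/18 + 4·1/12 = 5/9.
E[N | N < 5] = (5/9) / (1/6) = 10/3.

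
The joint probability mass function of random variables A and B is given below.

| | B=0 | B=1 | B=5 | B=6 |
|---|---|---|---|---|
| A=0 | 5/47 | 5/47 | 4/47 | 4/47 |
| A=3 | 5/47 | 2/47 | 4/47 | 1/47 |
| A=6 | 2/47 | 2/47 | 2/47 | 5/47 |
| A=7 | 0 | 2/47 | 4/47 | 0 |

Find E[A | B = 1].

P(B = 1) = 11/47.
Σ A·P over the event = 0·(5/47) + 3·(2/47) + 6·(2/47) + 7·(2/47) = 32/47.
E[A | B = 1] = (32/47) / (11/47) = 32/11.

32/11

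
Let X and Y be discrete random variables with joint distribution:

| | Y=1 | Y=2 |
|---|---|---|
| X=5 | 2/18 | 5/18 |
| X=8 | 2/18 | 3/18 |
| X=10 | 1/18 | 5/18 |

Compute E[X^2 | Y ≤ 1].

278/5

P(Y ≤ 1) = 5/18.
Σ X^2·P over the event = 25·(2/18) + 64·(2/18) + 100·(1/18) = 139/9.
E[X^2 | Y ≤ 1] = (139/9) / (5/18) = 278/5.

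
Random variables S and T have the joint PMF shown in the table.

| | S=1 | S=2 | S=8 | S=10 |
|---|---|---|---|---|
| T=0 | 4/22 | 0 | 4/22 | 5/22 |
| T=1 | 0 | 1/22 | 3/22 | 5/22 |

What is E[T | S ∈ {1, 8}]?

3/11

P(S ∈ {1, 8}) = 1/2.
Σ T·P over the event = 0·(4/22) + 0·(4/22) + 1·(3/22) = 3/22.
E[T | S ∈ {1, 8}] = (3/22) / (1/2) = 3/11.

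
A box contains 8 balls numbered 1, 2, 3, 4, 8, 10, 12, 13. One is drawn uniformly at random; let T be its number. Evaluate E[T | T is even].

P(T is even) = 5/8.
Σ over the event: 2·1/8 + 4·1/8 + 8·1/8 + 10·1/8 + 12·1/8 = 9/2.
E[T | T is even] = (9/2) / (5/8) = 36/5.

36/5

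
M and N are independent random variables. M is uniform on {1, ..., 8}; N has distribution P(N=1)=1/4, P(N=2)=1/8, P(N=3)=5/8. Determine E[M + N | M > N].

118/15

P(M > N) = 45/64.
Summing (M+N)·P(x,y) over outcomes with M > N gives 177/32.
E[M + N | M > N] = (177/32) / (45/64) = 118/15.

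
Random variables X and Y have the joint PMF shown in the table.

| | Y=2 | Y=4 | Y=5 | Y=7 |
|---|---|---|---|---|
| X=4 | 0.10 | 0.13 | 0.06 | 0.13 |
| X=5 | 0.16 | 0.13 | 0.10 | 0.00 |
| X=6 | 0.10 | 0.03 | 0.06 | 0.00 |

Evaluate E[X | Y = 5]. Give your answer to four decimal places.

P(Y = 5) = 0.22.
Σ X·P over the event = 4·(0.06) + 5·(0.10) + 6·(0.06) = 1.10.
E[X | Y = 5] = (1.10) / (0.22) = 5.0000.

5.0000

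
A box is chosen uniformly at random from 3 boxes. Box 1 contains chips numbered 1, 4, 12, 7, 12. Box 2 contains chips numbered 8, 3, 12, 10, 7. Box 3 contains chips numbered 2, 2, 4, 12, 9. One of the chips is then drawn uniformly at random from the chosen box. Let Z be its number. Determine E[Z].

E[Z | box 1] = (1+4+12+7+12)/5 = 36/5.
E[Z | box 2] = (8+3+12+10+7)/5 = 8.
E[Z | box 3] = (2+2+4+12+9)/5 = 29/5.
E[Z] = (1/3)·(36/5) + (1/3)·(8) + (1/3)·(29/5) = 7.

7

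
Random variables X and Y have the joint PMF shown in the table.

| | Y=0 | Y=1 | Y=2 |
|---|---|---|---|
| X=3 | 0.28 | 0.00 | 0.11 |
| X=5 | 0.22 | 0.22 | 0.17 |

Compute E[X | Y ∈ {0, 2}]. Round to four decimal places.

P(Y ∈ {0, 2}) = 0.78.
Summing X·P(X=x,Y=y) over the conditioning event gives 3.12.
E[X | Y ∈ {0, 2}] = (3.12) / (0.78) = 4.0000.

4.0000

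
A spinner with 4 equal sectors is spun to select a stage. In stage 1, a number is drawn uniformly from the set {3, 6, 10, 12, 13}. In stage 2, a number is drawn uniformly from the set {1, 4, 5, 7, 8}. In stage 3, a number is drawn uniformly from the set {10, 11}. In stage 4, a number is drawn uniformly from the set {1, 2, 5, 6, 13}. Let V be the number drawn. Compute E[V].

297/40

E[V | stage 1] = (3+6+10+12+13)/5 = 44/5.
E[V | stage 2] = (1+4+5+7+8)/5 = 5.
E[V | stage 3] = (10+11)/2 = 21/2.
E[V | stage 4] = (1+2+5+6+13)/5 = 27/5.
By the law of total expectation,
E[V] = (1/4)·(44/5) + (1/4)·(5) + (1/4)·(21/2) + (1/4)·(27/5) = 297/40.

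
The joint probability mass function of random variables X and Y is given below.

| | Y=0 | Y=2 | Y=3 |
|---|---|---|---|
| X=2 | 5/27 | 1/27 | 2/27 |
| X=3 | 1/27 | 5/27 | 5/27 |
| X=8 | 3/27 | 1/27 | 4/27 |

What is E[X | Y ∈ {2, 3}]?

P(Y ∈ {2, 3}) = 2/3.
Σ X·P over the event = 2·(1/27) + 2·(2/27) + 3·(5/27) + 3·(5/27) + 8·(1/27) + 8·(4/27) = 76/27.
E[X | Y ∈ {2, 3}] = (76/27) / (2/3) = 38/9.

38/9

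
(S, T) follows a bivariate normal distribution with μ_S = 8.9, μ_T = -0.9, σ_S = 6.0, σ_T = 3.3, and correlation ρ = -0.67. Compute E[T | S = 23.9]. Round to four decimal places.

For a bivariate normal, E[T | S=x] = μ_T + ρ·(σ_T/σ_S)·(x − μ_S).
E[T | S=23.9] = -0.9 + (-0.67)·(3.3/6.0)·(23.9 − (8.9)) = -0.9 + (-0.3685)·(15) = -6.4275.

-6.4275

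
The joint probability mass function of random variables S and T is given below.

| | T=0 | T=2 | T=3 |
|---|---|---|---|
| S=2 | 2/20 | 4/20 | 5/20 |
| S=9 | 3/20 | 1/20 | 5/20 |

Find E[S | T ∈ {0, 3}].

86/15

P(T ∈ {0, 3}) = 3/4.
Σ S·P over the event = 2·(2/20) + 2·(5/20) + 9·(3/20) + 9·(5/20) = 43/10.
E[S | T ∈ {0, 3}] = (43/10) / (3/4) = 86/15.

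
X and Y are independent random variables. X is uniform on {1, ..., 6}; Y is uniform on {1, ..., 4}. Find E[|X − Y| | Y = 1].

5/2

P(Y = 1) = 1/4.
Summing |X−Y|·P(x,y) over outcomes with Y = 1 gives 5/8.
E[|X − Y| | Y = 1] = (5/8) / (1/4) = 5/2.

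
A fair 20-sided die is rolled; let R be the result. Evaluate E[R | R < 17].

P(R < 17) = 4/5.
E[R | R < 17] = (34/5) / (4/5) = 17/2.

17/2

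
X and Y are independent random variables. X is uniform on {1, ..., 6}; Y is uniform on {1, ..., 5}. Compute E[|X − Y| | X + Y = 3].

Outcomes with X + Y = 3: (1,2), (2,1), each with probability 1/30.
E[|X − Y| | X + Y = 3] = (1 + 1) / 2 = 1.

1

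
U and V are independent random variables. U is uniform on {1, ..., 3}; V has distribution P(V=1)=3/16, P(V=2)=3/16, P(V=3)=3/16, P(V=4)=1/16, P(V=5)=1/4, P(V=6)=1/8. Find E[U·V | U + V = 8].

14

P(U + V = 8) = 1/8.
Summing UV·P(x,y) over outcomes with U + V = 8 gives 7/4.
E[U·V | U + V = 8] = (7/4) / (1/8) = 14.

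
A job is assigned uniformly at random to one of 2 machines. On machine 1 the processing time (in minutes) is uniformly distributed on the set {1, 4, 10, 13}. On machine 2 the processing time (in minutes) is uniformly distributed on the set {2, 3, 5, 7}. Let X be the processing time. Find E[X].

45/8

E[X | machine 1] = (1+4+10+13)/4 = 7.
E[X | machine 2] = (2+3+5+7)/4 = 17/4.
E[X] = (1/2)·(7) + (1/2)·(17/4) = 45/8.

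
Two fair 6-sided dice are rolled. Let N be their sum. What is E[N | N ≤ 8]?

76/13

P(N ≤ 8) = 13/18.
Σ over the event: 2·1/36 + 3·1/18 + 4·1/12 + 5·1/9 + 6·5/36 + 7·1/6 + 8·5/36 = 38/9.
E[N | N ≤ 8] = (38/9) / (13/18) = 76/13.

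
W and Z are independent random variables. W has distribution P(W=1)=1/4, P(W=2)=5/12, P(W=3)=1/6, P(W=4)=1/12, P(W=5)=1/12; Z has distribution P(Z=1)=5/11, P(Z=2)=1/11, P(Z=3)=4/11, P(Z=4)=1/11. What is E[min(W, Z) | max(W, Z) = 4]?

2

P(max(W, Z) = 4) = 7/44.
Summing min(W,Z)·P(x,y) over outcomes with max(W, Z) = 4 gives 7/22.
E[min(W, Z) | max(W, Z) = 4] = (7/22) / (7/44) = 2.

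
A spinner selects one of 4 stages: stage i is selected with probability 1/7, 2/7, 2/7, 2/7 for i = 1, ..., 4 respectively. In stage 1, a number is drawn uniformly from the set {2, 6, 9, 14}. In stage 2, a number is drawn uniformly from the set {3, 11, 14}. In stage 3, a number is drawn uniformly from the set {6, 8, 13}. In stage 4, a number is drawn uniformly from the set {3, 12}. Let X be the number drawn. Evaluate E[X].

E[X | stage 1] = (2+6+9+14)/4 = 31/4.
E[X | stage 2] = (3+11+14)/3 = 28/3.
E[X | stage 3] = (6+8+13)/3 = 9.
E[X | stage 4] = (3+12)/2 = 15/2.
E[X] = (1/7)·(31/4) + (2/7)·(28/3) + (2/7)·(9) + (2/7)·(15/2) = 713/84.

713/84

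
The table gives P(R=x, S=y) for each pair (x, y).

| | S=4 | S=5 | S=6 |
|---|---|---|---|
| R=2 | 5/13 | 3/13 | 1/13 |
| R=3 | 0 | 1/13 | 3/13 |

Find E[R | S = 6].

P(S = 6) = 4/13.
Σ R·P over the event = 2·(1/13) + 3·(3/13) = 11/13.
E[R | S = 6] = (11/13) / (4/13) = 11/4.

11/4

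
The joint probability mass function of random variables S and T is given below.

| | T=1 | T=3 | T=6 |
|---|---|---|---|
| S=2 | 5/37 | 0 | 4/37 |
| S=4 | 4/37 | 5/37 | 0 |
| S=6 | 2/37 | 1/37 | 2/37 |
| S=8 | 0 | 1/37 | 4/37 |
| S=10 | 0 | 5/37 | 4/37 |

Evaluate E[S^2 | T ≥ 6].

372/7

P(T ≥ 6) = 14/37.
Σ S^2·P over the event = 4·(4/37) + 36·(2/37) + 64·(4/37) + 100·(4/37) = 744/37.
E[S^2 | T ≥ 6] = (744/37) / (14/37) = 372/7.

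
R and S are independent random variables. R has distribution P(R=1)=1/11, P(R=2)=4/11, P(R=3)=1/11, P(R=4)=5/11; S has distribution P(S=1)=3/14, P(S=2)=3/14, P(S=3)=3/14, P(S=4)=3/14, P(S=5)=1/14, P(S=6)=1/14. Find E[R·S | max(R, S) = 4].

P(max(R, S) = 4) = 39/77.
Summing RS·P(x,y) over outcomes with max(R, S) = 4 gives 372/77.
E[R·S | max(R, S) = 4] = (372/77) / (39/77) = 124/13.

124/13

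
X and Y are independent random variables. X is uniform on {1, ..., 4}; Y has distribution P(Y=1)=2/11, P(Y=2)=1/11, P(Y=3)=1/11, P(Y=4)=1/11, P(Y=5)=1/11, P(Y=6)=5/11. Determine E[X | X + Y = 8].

17/7

P(X + Y = 8) = 7/44.
Summing X·P(x,y) over outcomes with X + Y = 8 gives 17/44.
E[X | X + Y = 8] = (17/44) / (7/44) = 17/7.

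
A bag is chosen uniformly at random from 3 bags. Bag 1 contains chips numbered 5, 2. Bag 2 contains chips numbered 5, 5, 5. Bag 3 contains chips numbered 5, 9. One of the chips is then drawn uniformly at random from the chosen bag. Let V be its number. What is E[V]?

31/6

E[V | bag 1] = (5+2)/2 = 7/2.
E[V | bag 2] = (5+5+5)/3 = 5.
E[V | bag 3] = (5+9)/2 = 7.
E[V] = (1/3)·(7/2) + (1/3)·(5) + (1/3)·(7) = 31/6.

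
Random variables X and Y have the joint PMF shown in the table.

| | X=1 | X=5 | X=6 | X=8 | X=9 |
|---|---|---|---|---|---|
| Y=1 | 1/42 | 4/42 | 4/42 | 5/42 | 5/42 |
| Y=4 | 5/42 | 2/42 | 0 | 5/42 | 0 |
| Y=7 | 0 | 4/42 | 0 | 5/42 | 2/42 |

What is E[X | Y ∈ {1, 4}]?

185/31

P(Y ∈ {1, 4}) = 31/42.
Σ X·P over the event = 1·(1/42) + 1·(5/42) + 5·(4/42) + 5·(2/42) + 6·(4/42) + 8·(5/42) + 8·(5/42) + 9·(5/42) = 185/42.
E[X | Y ∈ {1, 4}] = (185/42) / (31/42) = 185/31.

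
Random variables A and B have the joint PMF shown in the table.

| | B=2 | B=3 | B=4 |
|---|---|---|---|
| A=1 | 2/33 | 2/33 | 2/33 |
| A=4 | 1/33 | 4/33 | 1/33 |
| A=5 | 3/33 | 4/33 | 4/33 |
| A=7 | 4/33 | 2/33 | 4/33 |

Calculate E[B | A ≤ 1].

P(A ≤ 1) = 2/11.
Summing B·P(A=x,B=y) over the conditioning event gives 6/11.
E[B | A ≤ 1] = (6/11) / (2/11) = 3.

3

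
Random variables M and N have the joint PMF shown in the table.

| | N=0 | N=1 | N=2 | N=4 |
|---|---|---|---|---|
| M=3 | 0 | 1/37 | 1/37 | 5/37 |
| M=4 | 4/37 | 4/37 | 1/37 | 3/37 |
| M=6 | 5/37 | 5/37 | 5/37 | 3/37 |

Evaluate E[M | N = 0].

46/9

P(N = 0) = 9/37.
Summing M·P(M=x,N=y) over the conditioning event gives 46/37.
E[M | N = 0] = (46/37) / (9/37) = 46/9.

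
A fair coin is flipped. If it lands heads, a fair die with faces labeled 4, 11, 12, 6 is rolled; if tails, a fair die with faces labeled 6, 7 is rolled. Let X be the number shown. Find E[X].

E[X | heads] = (4+11+12+6)/4 = 33/4.
E[X | tails] = (6+7)/2 = 13/2.
E[X] = (1/2)·(33/4) + (1/2)·(13/2) = 59/8.

59/8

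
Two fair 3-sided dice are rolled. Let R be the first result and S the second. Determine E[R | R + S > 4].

P(R + S > 4) = 1/3.
Summing R·P(x,y) over outcomes with R + S > 4 gives 8/9.
E[R | R + S > 4] = (8/9) / (1/3) = 8/3.

8/3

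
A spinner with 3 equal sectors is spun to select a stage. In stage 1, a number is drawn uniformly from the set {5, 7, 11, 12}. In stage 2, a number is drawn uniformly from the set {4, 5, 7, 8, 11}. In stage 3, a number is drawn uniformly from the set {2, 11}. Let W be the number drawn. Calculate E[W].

E[W | stage 1] = (5+7+11+12)/4 = 35/4.
E[W | stage 2] = (4+5+7+8+11)/5 = 7.
E[W | stage 3] = (2+11)/2 = 13/2.
By the law of total expectation,
E[W] = (1/3)·(35/4) + (1/3)·(7) + (1/3)·(13/2) = 89/12.

89/12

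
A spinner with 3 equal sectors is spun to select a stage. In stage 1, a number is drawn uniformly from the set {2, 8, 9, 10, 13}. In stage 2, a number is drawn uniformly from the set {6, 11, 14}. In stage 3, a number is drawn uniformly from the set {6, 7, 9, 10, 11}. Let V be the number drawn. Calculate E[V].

E[V | stage 1] = (2+8+9+10+13)/5 = 42/5.
E[V | stage 2] = (6+11+14)/3 = 31/3.
E[V | stage 3] = (6+7+9+10+11)/5 = 43/5.
By the law of total expectation,
E[V] = (1/3)·(42/5) + (1/3)·(31/3) + (1/3)·(43/5) = 82/9.

82/9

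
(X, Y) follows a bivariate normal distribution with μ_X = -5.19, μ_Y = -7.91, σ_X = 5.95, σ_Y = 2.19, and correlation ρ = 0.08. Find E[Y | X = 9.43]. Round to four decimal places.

-7.4795

The regression of Y on X has slope ρ·σ_Y/σ_X and passes through (μ_X, μ_Y).
E[Y | X=9.43] = -7.91 + (0.08)·(2.19/5.95)·(9.43 − (-5.19)) = -7.91 + (0.029445)·(14.62) = -7.4795.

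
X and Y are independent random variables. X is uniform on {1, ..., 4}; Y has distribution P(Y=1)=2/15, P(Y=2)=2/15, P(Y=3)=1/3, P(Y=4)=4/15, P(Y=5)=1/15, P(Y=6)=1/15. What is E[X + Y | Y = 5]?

15/2

P(Y = 5) = 1/15.
Summing (X+Y)·P(x,y) over outcomes with Y = 5 gives 1/2.
E[X + Y | Y = 5] = (1/2) / (1/15) = 15/2.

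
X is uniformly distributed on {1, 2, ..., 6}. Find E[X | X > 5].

6

Given X > 5, X is equally likely to be any of {6}.
E[X | X > 5] = (6) / 1 = 6.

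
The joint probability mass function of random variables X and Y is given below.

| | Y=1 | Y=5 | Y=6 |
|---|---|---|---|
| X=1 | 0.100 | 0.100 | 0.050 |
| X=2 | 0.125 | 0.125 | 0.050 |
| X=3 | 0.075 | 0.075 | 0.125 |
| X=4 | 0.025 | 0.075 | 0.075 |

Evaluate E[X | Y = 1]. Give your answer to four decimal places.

P(Y = 1) = 0.325.
Σ X·P over the event = 1·(0.100) + 2·(0.125) + 3·(0.075) + 4·(0.025) = 0.675.
E[X | Y = 1] = (0.675) / (0.325) = 2.0769.

2.0769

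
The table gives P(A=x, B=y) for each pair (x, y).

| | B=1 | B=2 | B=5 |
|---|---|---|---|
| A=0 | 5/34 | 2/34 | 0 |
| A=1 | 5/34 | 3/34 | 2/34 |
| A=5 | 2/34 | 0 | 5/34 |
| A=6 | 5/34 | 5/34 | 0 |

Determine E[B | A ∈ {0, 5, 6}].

17/8

P(A ∈ {0, 5, 6}) = 12/17.
Σ B·P over the event = 1·(5/34) + 2·(2/34) + 1·(2/34) + 5·(5/34) + 1·(5/34) + 2·(5/34) = 3/2.
E[B | A ∈ {0, 5, 6}] = (3/2) / (12/17) = 17/8.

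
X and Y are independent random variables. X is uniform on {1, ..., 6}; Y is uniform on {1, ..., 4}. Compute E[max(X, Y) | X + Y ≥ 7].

51/10

P(X + Y ≥ 7) = 5/12.
Summing max(X,Y)·P(x,y) over outcomes with X + Y ≥ 7 gives 17/8.
E[max(X, Y) | X + Y ≥ 7] = (17/8) / (5/12) = 51/10.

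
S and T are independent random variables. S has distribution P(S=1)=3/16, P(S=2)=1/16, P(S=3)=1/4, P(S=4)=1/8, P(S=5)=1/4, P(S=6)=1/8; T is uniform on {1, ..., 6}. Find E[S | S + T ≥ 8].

190/41

P(S + T ≥ 8) = 41/96.
Summing S·P(x,y) over outcomes with S + T ≥ 8 gives 95/48.
E[S | S + T ≥ 8] = (95/48) / (41/96) = 190/41.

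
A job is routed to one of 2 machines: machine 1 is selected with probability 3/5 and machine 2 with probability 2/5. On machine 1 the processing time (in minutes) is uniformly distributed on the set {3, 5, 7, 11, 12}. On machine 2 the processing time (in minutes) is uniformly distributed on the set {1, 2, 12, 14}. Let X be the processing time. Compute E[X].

E[X | machine 1] = (3+5+7+11+12)/5 = 38/5.
E[X | machine 2] = (1+2+12+14)/4 = 29/4.
E[X] = (3/5)·(38/5) + (2/5)·(29/4) = 373/50.

373/50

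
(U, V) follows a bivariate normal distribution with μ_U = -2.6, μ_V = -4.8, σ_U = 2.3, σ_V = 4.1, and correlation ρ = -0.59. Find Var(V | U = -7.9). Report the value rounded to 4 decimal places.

10.9584

Var(V | U=x) = (1 − ρ²)·σ_V².
Var(V | U=-7.9) = (4.1)²·(1 − (-0.59)²) = 16.81·0.6519 = 10.9584.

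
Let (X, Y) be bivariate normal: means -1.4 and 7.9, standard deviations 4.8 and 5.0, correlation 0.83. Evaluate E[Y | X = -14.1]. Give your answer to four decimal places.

-3.0802

The regression of Y on X has slope ρ·σ_Y/σ_X and passes through (μ_X, μ_Y).
E[Y | X=-14.1] = 7.9 + (0.83)·(5.0/4.8)·(-14.1 − (-1.4)) = 7.9 + (0.86458)·(-12.7) = -3.0802.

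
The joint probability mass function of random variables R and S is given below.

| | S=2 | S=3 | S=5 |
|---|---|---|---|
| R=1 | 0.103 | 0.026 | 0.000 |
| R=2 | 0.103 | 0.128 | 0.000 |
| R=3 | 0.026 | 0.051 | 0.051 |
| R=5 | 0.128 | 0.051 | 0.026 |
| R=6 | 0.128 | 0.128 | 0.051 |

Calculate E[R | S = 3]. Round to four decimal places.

P(S = 3) = 0.384.
Σ R·P over the event = 1·(0.026) + 2·(0.128) + 3·(0.051) + 5·(0.051) + 6·(0.128) = 1.458.
E[R | S = 3] = (1.458) / (0.384) = 3.7969.

3.7969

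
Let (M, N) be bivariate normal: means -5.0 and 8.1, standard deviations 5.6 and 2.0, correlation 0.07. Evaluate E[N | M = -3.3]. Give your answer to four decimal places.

8.1425

For a bivariate normal, E[N | M=x] = μ_N + ρ·(σ_N/σ_M)·(x − μ_M).
E[N | M=-3.3] = 8.1 + (0.07)·(2.0/5.6)·(-3.3 − (-5.0)) = 8.1 + (0.025)·(1.7) = 8.1425.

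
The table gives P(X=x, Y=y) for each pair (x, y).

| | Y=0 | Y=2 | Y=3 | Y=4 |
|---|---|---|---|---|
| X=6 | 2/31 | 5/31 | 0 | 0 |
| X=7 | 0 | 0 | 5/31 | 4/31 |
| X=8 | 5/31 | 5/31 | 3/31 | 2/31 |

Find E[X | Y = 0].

52/7

P(Y = 0) = 7/31.
Summing X·P(X=x,Y=y) over the conditioning event gives 52/31.
E[X | Y = 0] = (52/31) / (7/31) = 52/7.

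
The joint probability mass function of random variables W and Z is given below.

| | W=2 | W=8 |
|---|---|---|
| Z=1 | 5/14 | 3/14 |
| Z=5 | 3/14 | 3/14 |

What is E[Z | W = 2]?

5/2

P(W = 2) = 4/7.
Σ Z·P over the event = 1·(5/14) + 5·(3/14) = 10/7.
E[Z | W = 2] = (10/7) / (4/7) = 5/2.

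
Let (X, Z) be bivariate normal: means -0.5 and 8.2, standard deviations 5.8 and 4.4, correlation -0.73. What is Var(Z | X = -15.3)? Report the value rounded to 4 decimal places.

9.0431

Var(Z | X=x) = (1 − ρ²)·σ_Z².
Var(Z | X=-15.3) = (4.4)²·(1 − (-0.73)²) = 19.36·0.4671 = 9.0431.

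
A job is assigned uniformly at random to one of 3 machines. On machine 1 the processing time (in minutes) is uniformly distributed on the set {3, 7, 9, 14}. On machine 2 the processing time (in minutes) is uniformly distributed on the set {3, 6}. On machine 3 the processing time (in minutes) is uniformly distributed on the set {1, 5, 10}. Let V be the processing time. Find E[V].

E[V | machine 1] = (3+7+9+14)/4 = 33/4.
E[V | machine 2] = (3+6)/2 = 9/2.
E[V | machine 3] = (1+5+10)/3 = 16/3.
E[V] = (1/3)·(33/4) + (1/3)·(9/2) + (1/3)·(16/3) = 217/36.

217/36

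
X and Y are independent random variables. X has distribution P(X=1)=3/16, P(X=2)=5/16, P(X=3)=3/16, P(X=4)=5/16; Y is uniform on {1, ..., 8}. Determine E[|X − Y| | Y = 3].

1

P(Y = 3) = 1/8.
Summing |X−Y|·P(x,y) over outcomes with Y = 3 gives 1/8.
E[|X − Y| | Y = 3] = (1/8) / (1/8) = 1.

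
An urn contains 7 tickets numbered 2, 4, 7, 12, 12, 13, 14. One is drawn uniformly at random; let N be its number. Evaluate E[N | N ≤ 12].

37/5

P(N ≤ 12) = 5/7.
Σ over the event: 2·1/7 + 4·1/7 + 7·1/7 + 12·2/7 = 37/7.
E[N | N ≤ 12] = (37/7) / (5/7) = 37/5.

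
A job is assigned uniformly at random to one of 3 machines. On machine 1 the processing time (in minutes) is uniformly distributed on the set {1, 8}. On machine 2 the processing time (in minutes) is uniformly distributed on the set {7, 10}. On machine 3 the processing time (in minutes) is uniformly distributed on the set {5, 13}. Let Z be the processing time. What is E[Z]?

E[Z | machine 1] = (1+8)/2 = 9/2.
E[Z | machine 2] = (7+10)/2 = 17/2.
E[Z | machine 3] = (5+13)/2 = 9.
E[Z] = (1/3)·(9/2) + (1/3)·(17/2) + (1/3)·(9) = 22/3.

22/3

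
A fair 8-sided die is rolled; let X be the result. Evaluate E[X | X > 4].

Given X > 4, X is equally likely to be any of {5, 6, 7, 8}.
E[X | X > 4] = (5 + 6 + 7 + 8) / 4 = 13/2.

13/2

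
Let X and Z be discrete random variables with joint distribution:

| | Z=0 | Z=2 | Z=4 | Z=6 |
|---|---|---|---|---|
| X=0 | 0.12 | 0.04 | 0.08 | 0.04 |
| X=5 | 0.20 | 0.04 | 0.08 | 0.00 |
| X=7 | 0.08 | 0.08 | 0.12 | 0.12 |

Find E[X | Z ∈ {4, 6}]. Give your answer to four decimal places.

P(Z ∈ {4, 6}) = 0.44.
Σ X·P over the event = 0·(0.08) + 0·(0.04) + 5·(0.08) + 7·(0.12) + 7·(0.12) = 2.08.
E[X | Z ∈ {4, 6}] = (2.08) / (0.44) = 4.7273.

4.7273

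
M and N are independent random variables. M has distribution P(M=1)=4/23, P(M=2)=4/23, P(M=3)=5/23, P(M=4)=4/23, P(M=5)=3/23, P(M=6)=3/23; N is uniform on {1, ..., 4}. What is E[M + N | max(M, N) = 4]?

P(max(M, N) = 4) = 29/92.
Summing (M+N)·P(x,y) over outcomes with max(M, N) = 4 gives 183/92.
E[M + N | max(M, N) = 4] = (183/92) / (29/92) = 183/29.

183/29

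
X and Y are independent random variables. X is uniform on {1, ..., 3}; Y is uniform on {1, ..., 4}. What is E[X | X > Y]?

8/3

Outcomes with X > Y: (2,1), (3,1), (3,2), each with probability 1/12.
E[X | X > Y] = (2 + 3 + 3) / 3 = 8/3.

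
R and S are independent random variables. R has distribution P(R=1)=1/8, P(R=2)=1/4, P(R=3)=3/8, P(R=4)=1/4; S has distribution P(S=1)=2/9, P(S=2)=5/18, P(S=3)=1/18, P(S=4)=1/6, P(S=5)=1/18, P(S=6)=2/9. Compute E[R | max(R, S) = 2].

P(max(R, S) = 2) = 23/144.
Summing R·P(x,y) over outcomes with max(R, S) = 2 gives 41/144.
E[R | max(R, S) = 2] = (41/144) / (23/144) = 41/23.

41/23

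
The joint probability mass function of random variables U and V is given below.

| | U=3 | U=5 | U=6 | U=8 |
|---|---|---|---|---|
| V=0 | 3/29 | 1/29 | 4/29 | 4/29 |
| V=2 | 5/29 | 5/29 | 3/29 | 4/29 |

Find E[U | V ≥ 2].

P(V ≥ 2) = 17/29.
Σ U·P over the event = 3·(5/29) + 5·(5/29) + 6·(3/29) + 8·(4/29) = 90/29.
E[U | V ≥ 2] = (90/29) / (17/29) = 90/17.

90/17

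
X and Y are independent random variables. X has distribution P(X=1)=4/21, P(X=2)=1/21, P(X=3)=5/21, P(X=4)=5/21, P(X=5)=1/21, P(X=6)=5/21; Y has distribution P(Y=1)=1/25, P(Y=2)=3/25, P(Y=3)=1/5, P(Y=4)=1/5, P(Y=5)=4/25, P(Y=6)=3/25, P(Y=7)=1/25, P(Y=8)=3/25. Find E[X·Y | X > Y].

2617/170

P(X > Y) = 34/105.
Summing XY·P(x,y) over outcomes with X > Y gives 2617/525.
E[X·Y | X > Y] = (2617/525) / (34/105) = 2617/170.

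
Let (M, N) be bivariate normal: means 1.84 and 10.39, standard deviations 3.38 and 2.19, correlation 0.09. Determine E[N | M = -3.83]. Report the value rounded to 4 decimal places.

For a bivariate normal, E[N | M=x] = μ_N + ρ·(σ_N/σ_M)·(x − μ_M).
E[N | M=-3.83] = 10.39 + (0.09)·(2.19/3.38)·(-3.83 − (1.84)) = 10.39 + (0.058314)·(-5.67) = 10.0594.

10.0594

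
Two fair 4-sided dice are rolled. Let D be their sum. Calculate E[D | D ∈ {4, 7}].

P(D ∈ {4, 7}) = 5/16.
Σ over the event: 4·3/16 + 7·1/8 = 13/8.
E[D | D ∈ {4, 7}] = (13/8) / (5/16) = 26/5.

26/5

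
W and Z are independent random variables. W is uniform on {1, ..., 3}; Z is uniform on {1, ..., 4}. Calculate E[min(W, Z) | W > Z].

4/3

Outcomes with W > Z: (2,1), (3,1), (3,2), each with probability 1/12.
E[min(W, Z) | W > Z] = (1 + 1 + 2) / 3 = 4/3.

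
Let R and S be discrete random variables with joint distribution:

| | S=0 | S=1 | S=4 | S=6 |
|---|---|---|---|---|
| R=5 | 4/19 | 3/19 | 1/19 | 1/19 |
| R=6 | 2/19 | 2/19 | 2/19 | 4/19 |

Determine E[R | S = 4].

17/3

P(S = 4) = 3/19.
Summing R·P(R=x,S=y) over the conditioning event gives 17/19.
E[R | S = 4] = (17/19) / (3/19) = 17/3.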